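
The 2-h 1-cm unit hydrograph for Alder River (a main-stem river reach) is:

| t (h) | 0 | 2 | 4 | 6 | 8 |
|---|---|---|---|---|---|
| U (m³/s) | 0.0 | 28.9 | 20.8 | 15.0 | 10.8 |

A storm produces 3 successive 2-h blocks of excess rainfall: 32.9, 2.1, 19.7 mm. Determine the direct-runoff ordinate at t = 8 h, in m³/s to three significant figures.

Q ≈ 79.7 m³/s

By discrete convolution, Q_j = Σ (P_i / 10 mm) · U_{j−i}.
At t = 8 h (j=4): Q = (32.9/10)·10.8 + (2.1/10)·15.0 + (19.7/10)·20.8 = 79.7 m³/s.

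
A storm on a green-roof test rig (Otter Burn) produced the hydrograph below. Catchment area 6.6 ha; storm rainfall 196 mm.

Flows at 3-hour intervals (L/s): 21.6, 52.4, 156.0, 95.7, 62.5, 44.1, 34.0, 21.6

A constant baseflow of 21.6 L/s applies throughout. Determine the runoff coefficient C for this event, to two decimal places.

ΣQ_DR = 315.1 L/s; V = ΣQ_DR·Δt = 3.403 × 10^6 L.
Runoff depth d = V / A = 51.56 mm.
C = d / P = 51.56 / 196 = 0.26.

C ≈ 0.26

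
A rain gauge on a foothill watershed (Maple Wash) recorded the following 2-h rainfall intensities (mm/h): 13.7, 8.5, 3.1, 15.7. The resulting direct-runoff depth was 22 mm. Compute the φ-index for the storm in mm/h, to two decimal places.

φ ≈ 9.20 mm/h

Only the 2 blocks with intensity above φ contribute runoff: 13.7, 15.7 mm/h.
Σ(I−φ)·Δt = d  ⇒  (13.7+15.7 − 2φ)·2 = 22
φ = (29.40 − 22/2) / 2 = 9.20 mm/h.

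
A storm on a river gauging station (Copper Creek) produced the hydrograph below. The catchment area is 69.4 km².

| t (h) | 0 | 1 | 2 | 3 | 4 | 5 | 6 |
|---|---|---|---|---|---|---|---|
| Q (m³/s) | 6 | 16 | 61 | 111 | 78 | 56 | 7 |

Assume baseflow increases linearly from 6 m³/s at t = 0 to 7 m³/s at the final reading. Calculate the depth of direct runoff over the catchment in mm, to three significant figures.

d ≈ 15.0 mm

Direct runoff: 0.00, 9.83, 54.67, 104.50, 71.33, 49.17, 0.00 m³/s; ΣQ_DR = 289.5 m³/s.
V = ΣQ_DR · Δt = 289.5 × 3600 s = 1.042 × 10^6 m³.
Over A = 69.4 km², depth = V / A = 15.0 mm.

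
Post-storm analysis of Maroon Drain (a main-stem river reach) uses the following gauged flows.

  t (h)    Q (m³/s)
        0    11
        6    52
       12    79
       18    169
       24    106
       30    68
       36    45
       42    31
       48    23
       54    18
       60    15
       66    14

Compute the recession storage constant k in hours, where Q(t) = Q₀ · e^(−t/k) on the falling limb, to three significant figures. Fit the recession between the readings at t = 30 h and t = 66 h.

On the falling limb, Q drops from 68 to 14 m³/s between t = 30 h and t = 66 h (Δt = 36 h).
k = −Δt / ln(Q₂/Q₁) = −36 / ln(14/68) = 22.8 h.

k ≈ 22.8 h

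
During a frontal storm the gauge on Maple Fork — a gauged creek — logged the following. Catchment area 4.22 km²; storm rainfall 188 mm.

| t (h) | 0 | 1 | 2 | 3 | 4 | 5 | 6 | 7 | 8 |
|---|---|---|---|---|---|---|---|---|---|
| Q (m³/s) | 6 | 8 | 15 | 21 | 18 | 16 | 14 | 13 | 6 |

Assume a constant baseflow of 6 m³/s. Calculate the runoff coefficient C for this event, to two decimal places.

C ≈ 0.29

ΣQ_DR = 63.00 m³/s; V = ΣQ_DR·Δt = 2.268 × 10^5 m³.
Runoff depth d = V / A = 53.74 mm.
C = d / P = 53.74 / 188 = 0.29.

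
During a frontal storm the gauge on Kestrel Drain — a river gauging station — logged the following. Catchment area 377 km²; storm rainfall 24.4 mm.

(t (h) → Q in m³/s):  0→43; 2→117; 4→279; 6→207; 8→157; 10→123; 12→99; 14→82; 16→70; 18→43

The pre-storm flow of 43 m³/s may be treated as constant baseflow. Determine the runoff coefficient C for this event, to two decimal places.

ΣQ_DR = 790.0 m³/s; V = ΣQ_DR·Δt = 5.688 × 10^6 m³.
Runoff depth d = V / A = 15.09 mm.
C = d / P = 15.09 / 24.4 = 0.62.

C ≈ 0.62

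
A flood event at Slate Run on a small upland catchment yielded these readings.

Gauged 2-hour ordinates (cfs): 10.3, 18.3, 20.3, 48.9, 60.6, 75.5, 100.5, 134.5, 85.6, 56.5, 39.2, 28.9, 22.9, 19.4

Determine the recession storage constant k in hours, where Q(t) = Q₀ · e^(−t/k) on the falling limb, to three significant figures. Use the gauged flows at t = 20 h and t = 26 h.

On the falling limb, Q drops from 39.2 to 19.4 cfs between t = 20 h and t = 26 h (Δt = 6 h).
k = −Δt / ln(Q₂/Q₁) = −6 / ln(19.4/39.2) = 8.53 h.

k ≈ 8.53 h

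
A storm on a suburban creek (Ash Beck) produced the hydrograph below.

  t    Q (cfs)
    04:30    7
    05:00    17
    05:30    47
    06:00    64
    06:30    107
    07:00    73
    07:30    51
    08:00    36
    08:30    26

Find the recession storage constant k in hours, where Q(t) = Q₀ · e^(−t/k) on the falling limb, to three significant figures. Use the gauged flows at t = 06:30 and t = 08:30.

k ≈ 1.41 h

On the falling limb, Q drops from 107 to 26 cfs between t = 06:30 and t = 08:30 (Δt = 2 h).
k = −Δt / ln(Q₂/Q₁) = −2 / ln(26/107) = 1.41 h.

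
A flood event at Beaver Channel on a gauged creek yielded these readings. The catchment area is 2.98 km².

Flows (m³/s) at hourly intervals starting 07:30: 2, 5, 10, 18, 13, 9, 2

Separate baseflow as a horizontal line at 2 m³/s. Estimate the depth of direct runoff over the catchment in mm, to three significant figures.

d ≈ 54.4 mm

Direct runoff: 0.0, 3.0, 8.0, 16.0, 11.0, 7.0, 0.0 m³/s; ΣQ_DR = 45.00 m³/s.
V = ΣQ_DR · Δt = 45.00 × 3600 s = 1.620 × 10^5 m³.
Over A = 2.98 km², depth = V / A = 54.4 mm.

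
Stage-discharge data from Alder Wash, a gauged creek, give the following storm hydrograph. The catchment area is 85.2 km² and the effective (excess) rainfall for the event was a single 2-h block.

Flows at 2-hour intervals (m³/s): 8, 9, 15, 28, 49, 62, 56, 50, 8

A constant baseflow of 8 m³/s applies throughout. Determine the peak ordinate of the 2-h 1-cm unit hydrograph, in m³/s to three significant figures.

Direct runoff: 0.0, 1.0, 7.0, 20.0, 41.0, 54.0, 48.0, 42.0, 0.0 m³/s; ΣQ_DR = 213.0 m³/s, peak = 54.0 m³/s.
Runoff depth d = ΣQ_DR·Δt / A = 213.0 × 7200 / (85.2 km²) = 18.00 mm.
The 1-cm UH is the DRH scaled by (10 mm)/d, so U_p = 54.0 × 10/18.00 = 30.0 m³/s.

U_p ≈ 30.0 m³/s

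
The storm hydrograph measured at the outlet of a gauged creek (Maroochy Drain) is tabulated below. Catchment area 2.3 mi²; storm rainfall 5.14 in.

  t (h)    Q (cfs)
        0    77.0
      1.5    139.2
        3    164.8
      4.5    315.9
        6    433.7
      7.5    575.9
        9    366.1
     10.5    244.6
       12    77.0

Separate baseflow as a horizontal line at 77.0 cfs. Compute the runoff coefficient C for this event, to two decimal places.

C ≈ 0.33

ΣQ_DR = 1701 cfs; V = ΣQ_DR·Δt = 9.186 × 10^6 ft³.
Runoff depth d = V / A = 1.719 in.
C = d / P = 1.719 / 5.14 = 0.33.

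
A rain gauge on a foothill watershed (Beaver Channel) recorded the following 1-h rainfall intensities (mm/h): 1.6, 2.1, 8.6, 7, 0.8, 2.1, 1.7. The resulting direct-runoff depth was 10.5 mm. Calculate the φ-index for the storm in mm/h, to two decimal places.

Only the 2 blocks with intensity above φ contribute runoff: 8.6, 7 mm/h.
Σ(I−φ)·Δt = d  ⇒  (8.6+7 − 2φ)·1 = 10.5
φ = (15.60 − 10.5/1) / 2 = 2.55 mm/h.

φ ≈ 2.55 mm/h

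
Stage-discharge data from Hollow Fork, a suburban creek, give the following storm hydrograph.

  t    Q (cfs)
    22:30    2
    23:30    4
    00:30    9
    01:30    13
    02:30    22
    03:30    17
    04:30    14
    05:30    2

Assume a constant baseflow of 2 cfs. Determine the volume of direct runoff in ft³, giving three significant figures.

Direct-runoff ordinates (Q − Q_b): 0.0, 2.0, 7.0, 11.0, 20.0, 15.0, 12.0, 0.0 cfs.
ΣQ_DR = 67.00 cfs.
With Δt = 1 h = 3600 s, V = ΣQ_DR · Δt = 67.00 × 3600 = 2.41 × 10^5 ft³.

V ≈ 2.41 × 10^5 ft³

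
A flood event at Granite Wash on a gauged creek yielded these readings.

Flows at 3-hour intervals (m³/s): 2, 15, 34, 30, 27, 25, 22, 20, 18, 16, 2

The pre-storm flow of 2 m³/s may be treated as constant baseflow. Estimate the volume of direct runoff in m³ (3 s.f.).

Direct-runoff ordinates (Q − Q_b): 0.0, 13.0, 32.0, 28.0, 25.0, 23.0, 20.0, 18.0, 16.0, 14.0, 0.0 m³/s.
ΣQ_DR = 189.0 m³/s.
With Δt = 3 h = 10800 s, V = ΣQ_DR · Δt = 189.0 × 10800 = 2.04 × 10^6 m³.

V ≈ 2.04 × 10^6 m³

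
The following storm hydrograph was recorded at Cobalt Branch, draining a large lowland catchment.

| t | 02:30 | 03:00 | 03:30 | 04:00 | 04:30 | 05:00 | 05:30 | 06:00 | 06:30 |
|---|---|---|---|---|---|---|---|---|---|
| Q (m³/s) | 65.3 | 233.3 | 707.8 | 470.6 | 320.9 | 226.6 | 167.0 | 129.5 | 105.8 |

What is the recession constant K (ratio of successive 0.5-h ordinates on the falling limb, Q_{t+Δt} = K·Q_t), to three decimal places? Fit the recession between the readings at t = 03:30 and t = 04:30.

Using the recession-limb readings at t = 03:30 and t = 04:30: Q falls from 707.8 to 320.9 m³/s over 2 intervals.
K = (Q₂/Q₁)^(1/2) = (320.9/707.8)^(1/2) = 0.673.

K ≈ 0.673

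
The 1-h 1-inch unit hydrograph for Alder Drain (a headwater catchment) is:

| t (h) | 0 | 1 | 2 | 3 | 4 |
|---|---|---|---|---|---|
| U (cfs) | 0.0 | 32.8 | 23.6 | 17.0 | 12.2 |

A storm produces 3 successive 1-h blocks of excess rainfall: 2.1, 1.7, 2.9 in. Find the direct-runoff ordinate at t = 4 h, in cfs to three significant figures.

By discrete convolution, Q_j = Σ (P_i / 1 in) · U_{j−i}.
At t = 4 h (j=4): Q = (2.1/1)·12.2 + (1.7/1)·17.0 + (2.9/1)·23.6 = 123 cfs.

Q ≈ 123 cfs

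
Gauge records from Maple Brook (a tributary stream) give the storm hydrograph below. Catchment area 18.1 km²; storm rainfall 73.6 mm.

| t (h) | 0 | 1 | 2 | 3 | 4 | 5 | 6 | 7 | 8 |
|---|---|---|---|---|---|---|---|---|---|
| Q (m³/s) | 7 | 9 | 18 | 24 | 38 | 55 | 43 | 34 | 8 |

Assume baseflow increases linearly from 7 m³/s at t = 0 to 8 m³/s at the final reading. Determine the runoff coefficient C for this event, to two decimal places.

ΣQ_DR = 168.5 m³/s; V = ΣQ_DR·Δt = 6.066 × 10^5 m³.
Runoff depth d = V / A = 33.51 mm.
C = d / P = 33.51 / 73.6 = 0.46.

C ≈ 0.46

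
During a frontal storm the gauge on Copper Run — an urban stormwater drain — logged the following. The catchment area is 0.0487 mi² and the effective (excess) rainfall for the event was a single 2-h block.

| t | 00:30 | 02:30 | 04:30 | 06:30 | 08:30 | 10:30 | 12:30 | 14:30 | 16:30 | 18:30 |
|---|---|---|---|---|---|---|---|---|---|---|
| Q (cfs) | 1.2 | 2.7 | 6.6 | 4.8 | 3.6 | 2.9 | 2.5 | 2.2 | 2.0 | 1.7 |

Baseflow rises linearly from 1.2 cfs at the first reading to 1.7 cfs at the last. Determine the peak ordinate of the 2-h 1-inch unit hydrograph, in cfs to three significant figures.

Direct runoff: 0.00, 1.44, 5.29, 3.43, 2.18, 1.42, 0.97, 0.61, 0.36, 0.00 cfs; ΣQ_DR = 15.70 cfs, peak = 5.29 cfs.
Runoff depth d = ΣQ_DR·Δt / A = 15.70 × 7200 / (0.0487 mi²) = 0.9991 in.
The 1-inch UH is the DRH scaled by (1 in)/d, so U_p = 5.29 × 1/0.9991 = 5.29 cfs.

U_p ≈ 5.29 cfs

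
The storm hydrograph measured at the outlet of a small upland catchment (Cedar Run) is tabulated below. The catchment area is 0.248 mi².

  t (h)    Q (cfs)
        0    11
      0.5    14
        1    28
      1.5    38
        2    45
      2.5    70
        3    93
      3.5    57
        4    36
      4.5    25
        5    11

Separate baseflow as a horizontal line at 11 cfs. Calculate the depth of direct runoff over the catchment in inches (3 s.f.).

d ≈ 0.959 in

Direct runoff: 0.0, 3.0, 17.0, 27.0, 34.0, 59.0, 82.0, 46.0, 25.0, 14.0, 0.0 cfs; ΣQ_DR = 307.0 cfs.
V = ΣQ_DR · Δt = 307.0 × 1800 s = 5.526 × 10^5 ft³.
Over A = 0.248 mi², depth = V / A = 0.959 in.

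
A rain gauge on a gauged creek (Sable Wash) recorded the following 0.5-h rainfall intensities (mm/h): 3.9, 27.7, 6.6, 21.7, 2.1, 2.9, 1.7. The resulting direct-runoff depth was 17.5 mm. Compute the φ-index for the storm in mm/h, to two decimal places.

φ ≈ 7.20 mm/h

Only the 2 blocks with intensity above φ contribute runoff: 27.7, 21.7 mm/h.
Σ(I−φ)·Δt = d  ⇒  (27.7+21.7 − 2φ)·0.5 = 17.5
φ = (49.40 − 17.5/0.5) / 2 = 7.20 mm/h.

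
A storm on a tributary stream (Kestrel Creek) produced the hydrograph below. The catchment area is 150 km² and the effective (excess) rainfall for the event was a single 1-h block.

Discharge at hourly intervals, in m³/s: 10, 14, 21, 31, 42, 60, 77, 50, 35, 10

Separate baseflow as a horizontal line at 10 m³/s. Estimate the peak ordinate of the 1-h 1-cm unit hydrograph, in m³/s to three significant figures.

U_p ≈ 112 m³/s

Direct runoff: 0.0, 4.0, 11.0, 21.0, 32.0, 50.0, 67.0, 40.0, 25.0, 0.0 m³/s; ΣQ_DR = 250.0 m³/s, peak = 67.0 m³/s.
Runoff depth d = ΣQ_DR·Δt / A = 250.0 × 3600 / (150 km²) = 6.000 mm.
The 1-cm UH is the DRH scaled by (10 mm)/d, so U_p = 67.0 × 10/6.000 = 112 m³/s.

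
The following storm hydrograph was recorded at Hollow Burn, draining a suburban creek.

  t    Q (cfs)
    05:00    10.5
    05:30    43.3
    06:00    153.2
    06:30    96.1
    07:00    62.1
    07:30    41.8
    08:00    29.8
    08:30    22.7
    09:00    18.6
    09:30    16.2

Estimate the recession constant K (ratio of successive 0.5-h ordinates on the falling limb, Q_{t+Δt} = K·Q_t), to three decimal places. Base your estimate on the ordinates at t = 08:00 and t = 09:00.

K ≈ 0.790

Using the recession-limb readings at t = 08:00 and t = 09:00: Q falls from 29.8 to 18.6 cfs over 2 intervals.
K = (Q₂/Q₁)^(1/2) = (18.6/29.8)^(1/2) = 0.790.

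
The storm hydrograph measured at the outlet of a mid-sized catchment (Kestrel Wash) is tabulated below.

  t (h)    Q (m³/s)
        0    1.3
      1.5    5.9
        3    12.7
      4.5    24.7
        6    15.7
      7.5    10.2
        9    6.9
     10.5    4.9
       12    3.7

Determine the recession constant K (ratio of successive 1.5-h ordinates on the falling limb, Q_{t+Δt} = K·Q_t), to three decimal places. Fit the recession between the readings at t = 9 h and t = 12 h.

K ≈ 0.732

Using the recession-limb readings at t = 9 h and t = 12 h: Q falls from 6.9 to 3.7 m³/s over 2 intervals.
K = (Q₂/Q₁)^(1/2) = (3.7/6.9)^(1/2) = 0.732.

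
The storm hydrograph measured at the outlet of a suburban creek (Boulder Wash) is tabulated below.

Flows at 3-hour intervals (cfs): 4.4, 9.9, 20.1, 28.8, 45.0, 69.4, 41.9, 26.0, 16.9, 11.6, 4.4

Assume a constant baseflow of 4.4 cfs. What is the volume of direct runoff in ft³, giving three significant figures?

Direct-runoff ordinates (Q − Q_b): 0.0, 5.5, 15.7, 24.4, 40.6, 65.0, 37.5, 21.6, 12.5, 7.2, 0.0 cfs.
ΣQ_DR = 230.0 cfs.
With Δt = 3 h = 10800 s, V = ΣQ_DR · Δt = 230.0 × 10800 = 2.48 × 10^6 ft³.

V ≈ 2.48 × 10^6 ft³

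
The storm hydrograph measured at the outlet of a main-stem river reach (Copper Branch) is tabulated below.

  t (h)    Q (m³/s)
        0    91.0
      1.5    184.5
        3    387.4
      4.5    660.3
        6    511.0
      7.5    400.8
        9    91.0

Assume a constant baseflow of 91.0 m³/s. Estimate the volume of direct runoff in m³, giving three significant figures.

V ≈ 9.12 × 10^6 m³

Direct-runoff ordinates (Q − Q_b): 0.0, 93.5, 296.4, 569.3, 420.0, 309.8, 0.0 m³/s.
ΣQ_DR = 1689 m³/s.
With Δt = 1.5 h = 5400 s, V = ΣQ_DR · Δt = 1689 × 5400 = 9.12 × 10^6 m³.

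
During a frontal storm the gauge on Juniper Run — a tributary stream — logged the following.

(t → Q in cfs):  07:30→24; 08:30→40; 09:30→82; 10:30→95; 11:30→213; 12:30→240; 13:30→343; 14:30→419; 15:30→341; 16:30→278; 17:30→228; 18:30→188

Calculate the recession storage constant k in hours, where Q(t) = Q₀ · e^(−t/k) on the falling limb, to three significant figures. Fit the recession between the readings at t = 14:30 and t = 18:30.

On the falling limb, Q drops from 419 to 188 cfs between t = 14:30 and t = 18:30 (Δt = 4 h).
k = −Δt / ln(Q₂/Q₁) = −4 / ln(188/419) = 4.99 h.

k ≈ 4.99 h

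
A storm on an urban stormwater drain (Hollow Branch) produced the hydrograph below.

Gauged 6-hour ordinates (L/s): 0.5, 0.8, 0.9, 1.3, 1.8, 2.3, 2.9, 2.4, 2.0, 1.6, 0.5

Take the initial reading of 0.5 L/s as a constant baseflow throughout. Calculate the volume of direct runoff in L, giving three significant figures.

Direct-runoff ordinates (Q − Q_b): 0.0, 0.3, 0.4, 0.8, 1.3, 1.8, 2.4, 1.9, 1.5, 1.1, 0.0 L/s.
ΣQ_DR = 11.50 L/s.
With Δt = 6 h = 21600 s, V = ΣQ_DR · Δt = 11.50 × 21600 = 2.48 × 10^5 L.

V ≈ 2.48 × 10^5 L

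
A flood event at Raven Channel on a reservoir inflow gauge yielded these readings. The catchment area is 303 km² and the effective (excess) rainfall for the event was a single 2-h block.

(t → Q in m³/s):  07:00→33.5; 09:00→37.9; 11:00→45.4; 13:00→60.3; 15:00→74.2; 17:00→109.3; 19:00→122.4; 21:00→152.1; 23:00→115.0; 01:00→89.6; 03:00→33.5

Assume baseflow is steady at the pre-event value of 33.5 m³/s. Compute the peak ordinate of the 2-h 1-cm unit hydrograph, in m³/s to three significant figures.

Direct runoff: 0.0, 4.4, 11.9, 26.8, 40.7, 75.8, 88.9, 118.6, 81.5, 56.1, 0.0 m³/s; ΣQ_DR = 504.7 m³/s, peak = 118.6 m³/s.
Runoff depth d = ΣQ_DR·Δt / A = 504.7 × 7200 / (303 km²) = 11.99 mm.
The 1-cm UH is the DRH scaled by (10 mm)/d, so U_p = 118.6 × 10/11.99 = 98.9 m³/s.

U_p ≈ 98.9 m³/s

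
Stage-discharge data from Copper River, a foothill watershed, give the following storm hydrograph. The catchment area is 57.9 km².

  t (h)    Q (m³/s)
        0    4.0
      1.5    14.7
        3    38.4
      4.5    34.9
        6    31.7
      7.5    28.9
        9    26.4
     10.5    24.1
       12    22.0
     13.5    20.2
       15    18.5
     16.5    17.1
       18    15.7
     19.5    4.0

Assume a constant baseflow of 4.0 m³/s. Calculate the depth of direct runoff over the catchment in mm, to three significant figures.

Direct runoff: 0.0, 10.7, 34.4, 30.9, 27.7, 24.9, 22.4, 20.1, 18.0, 16.2, 14.5, 13.1, 11.7, 0.0 m³/s; ΣQ_DR = 244.6 m³/s.
V = ΣQ_DR · Δt = 244.6 × 5400 s = 1.321 × 10^6 m³.
Over A = 57.9 km², depth = V / A = 22.8 mm.

d ≈ 22.8 mm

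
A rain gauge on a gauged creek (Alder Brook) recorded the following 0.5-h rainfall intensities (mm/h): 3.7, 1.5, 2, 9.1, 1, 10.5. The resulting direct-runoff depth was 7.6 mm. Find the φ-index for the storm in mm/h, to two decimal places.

φ ≈ 2.70 mm/h

Only the 3 blocks with intensity above φ contribute runoff: 3.7, 9.1, 10.5 mm/h.
Σ(I−φ)·Δt = d  ⇒  (3.7+9.1+10.5 − 3φ)·0.5 = 7.6
φ = (23.30 − 7.6/0.5) / 3 = 2.70 mm/h.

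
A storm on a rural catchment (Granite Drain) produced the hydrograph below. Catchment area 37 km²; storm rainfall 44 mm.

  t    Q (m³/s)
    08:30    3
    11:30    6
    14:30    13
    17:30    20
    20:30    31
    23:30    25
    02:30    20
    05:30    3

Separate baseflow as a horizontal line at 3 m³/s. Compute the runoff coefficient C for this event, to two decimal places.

ΣQ_DR = 97.00 m³/s; V = ΣQ_DR·Δt = 1.048 × 10^6 m³.
Runoff depth d = V / A = 28.31 mm.
C = d / P = 28.31 / 44 = 0.64.

C ≈ 0.64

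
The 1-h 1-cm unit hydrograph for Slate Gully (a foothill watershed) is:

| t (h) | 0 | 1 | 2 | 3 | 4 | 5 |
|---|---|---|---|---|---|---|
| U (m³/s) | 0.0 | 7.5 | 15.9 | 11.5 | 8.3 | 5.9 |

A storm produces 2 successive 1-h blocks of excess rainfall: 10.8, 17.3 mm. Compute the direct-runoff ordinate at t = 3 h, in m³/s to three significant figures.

Q ≈ 39.9 m³/s

By discrete convolution, Q_j = Σ (P_i / 10 mm) · U_{j−i}.
At t = 3 h (j=3): Q = (10.8/10)·11.5 + (17.3/10)·15.9 = 39.9 m³/s.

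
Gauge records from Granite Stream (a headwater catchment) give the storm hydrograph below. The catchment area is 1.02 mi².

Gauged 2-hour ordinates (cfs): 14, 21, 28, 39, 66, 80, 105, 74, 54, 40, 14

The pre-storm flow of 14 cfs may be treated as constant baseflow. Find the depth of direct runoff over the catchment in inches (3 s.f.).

Direct runoff: 0.0, 7.0, 14.0, 25.0, 52.0, 66.0, 91.0, 60.0, 40.0, 26.0, 0.0 cfs; ΣQ_DR = 381.0 cfs.
V = ΣQ_DR · Δt = 381.0 × 7200 s = 2.743 × 10^6 ft³.
Over A = 1.02 mi², depth = V / A = 1.16 in.

d ≈ 1.16 in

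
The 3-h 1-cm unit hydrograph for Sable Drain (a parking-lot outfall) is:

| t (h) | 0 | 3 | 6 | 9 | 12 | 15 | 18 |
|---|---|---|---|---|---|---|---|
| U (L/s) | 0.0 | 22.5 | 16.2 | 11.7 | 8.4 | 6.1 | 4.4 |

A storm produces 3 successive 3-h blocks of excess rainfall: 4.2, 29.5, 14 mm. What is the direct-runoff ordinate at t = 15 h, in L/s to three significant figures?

By discrete convolution, Q_j = Σ (P_i / 10 mm) · U_{j−i}.
At t = 15 h (j=5): Q = (4.2/10)·6.1 + (29.5/10)·8.4 + (14/10)·11.7 = 43.7 L/s.

Q ≈ 43.7 L/s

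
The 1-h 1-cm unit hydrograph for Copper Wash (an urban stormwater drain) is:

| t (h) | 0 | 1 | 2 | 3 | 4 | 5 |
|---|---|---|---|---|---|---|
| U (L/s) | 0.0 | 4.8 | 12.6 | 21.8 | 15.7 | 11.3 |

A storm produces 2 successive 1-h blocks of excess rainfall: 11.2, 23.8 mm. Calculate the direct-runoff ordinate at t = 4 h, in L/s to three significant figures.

By discrete convolution, Q_j = Σ (P_i / 10 mm) · U_{j−i}.
At t = 4 h (j=4): Q = (11.2/10)·15.7 + (23.8/10)·21.8 = 69.5 L/s.

Q ≈ 69.5 L/s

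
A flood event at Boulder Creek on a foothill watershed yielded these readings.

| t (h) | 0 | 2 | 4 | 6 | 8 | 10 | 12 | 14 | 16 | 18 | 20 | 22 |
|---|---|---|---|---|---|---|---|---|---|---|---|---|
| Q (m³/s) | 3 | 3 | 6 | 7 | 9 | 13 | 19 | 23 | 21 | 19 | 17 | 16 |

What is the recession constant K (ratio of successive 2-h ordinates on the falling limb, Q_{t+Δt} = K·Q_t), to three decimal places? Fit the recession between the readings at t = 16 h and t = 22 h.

Using the recession-limb readings at t = 16 h and t = 22 h: Q falls from 21 to 16 m³/s over 3 intervals.
K = (Q₂/Q₁)^(1/3) = (16/21)^(1/3) = 0.913.

K ≈ 0.913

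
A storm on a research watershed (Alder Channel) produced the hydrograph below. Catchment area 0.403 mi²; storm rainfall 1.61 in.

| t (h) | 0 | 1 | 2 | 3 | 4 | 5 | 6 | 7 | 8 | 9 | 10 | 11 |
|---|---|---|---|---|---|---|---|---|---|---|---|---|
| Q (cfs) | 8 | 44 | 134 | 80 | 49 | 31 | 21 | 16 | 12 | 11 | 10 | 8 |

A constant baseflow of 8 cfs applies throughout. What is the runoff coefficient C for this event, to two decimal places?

C ≈ 0.78

ΣQ_DR = 328.0 cfs; V = ΣQ_DR·Δt = 1.181 × 10^6 ft³.
Runoff depth d = V / A = 1.261 in.
C = d / P = 1.261 / 1.61 = 0.78.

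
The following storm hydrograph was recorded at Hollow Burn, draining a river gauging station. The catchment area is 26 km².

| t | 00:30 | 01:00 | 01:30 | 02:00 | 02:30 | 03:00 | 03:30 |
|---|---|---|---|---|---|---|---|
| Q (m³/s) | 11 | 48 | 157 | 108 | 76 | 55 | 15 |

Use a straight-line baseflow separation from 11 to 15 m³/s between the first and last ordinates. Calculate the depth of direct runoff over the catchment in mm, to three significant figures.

d ≈ 26.2 mm

Direct runoff: 0.00, 36.33, 144.67, 95.00, 62.33, 40.67, 0.00 m³/s; ΣQ_DR = 379.0 m³/s.
V = ΣQ_DR · Δt = 379.0 × 1800 s = 6.822 × 10^5 m³.
Over A = 26 km², depth = V / A = 26.2 mm.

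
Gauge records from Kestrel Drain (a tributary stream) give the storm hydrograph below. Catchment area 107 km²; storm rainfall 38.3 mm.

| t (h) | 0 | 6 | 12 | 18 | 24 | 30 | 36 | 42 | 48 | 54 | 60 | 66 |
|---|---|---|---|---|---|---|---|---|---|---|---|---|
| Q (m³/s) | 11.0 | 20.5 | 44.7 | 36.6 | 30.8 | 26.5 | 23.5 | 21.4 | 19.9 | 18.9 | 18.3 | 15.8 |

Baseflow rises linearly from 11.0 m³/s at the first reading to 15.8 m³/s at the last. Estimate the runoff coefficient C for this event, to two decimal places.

C ≈ 0.67

ΣQ_DR = 127.1 m³/s; V = ΣQ_DR·Δt = 2.745 × 10^6 m³.
Runoff depth d = V / A = 25.66 mm.
C = d / P = 25.66 / 38.3 = 0.67.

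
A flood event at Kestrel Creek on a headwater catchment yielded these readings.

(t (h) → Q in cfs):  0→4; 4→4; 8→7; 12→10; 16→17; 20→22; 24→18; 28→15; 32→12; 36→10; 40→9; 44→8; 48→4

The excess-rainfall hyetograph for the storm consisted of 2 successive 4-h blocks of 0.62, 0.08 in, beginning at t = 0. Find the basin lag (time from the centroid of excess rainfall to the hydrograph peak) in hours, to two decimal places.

t_L ≈ 17.54 h

Centroid of excess rainfall: t_c = Σ P_i·t̄_i / ΣP_i = 2.4571 h (block centres at 2, 6 h).
Hydrograph peak occurs at t = 20 h, so basin lag t_L = 20 − 2.4571 = 17.54 h.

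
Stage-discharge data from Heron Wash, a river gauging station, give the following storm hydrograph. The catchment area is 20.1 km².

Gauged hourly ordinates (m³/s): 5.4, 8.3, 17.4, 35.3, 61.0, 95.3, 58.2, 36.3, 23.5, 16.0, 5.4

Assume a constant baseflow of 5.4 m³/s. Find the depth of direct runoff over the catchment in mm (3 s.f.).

Direct runoff: 0.0, 2.9, 12.0, 29.9, 55.6, 89.9, 52.8, 30.9, 18.1, 10.6, 0.0 m³/s; ΣQ_DR = 302.7 m³/s.
V = ΣQ_DR · Δt = 302.7 × 3600 s = 1.090 × 10^6 m³.
Over A = 20.1 km², depth = V / A = 54.2 mm.

d ≈ 54.2 mm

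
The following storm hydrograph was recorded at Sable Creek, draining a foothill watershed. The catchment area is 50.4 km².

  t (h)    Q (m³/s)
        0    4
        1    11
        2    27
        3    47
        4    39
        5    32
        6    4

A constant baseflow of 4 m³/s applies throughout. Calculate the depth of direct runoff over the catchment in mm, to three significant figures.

d ≈ 9.71 mm

Direct runoff: 0.0, 7.0, 23.0, 43.0, 35.0, 28.0, 0.0 m³/s; ΣQ_DR = 136.0 m³/s.
V = ΣQ_DR · Δt = 136.0 × 3600 s = 4.896 × 10^5 m³.
Over A = 50.4 km², depth = V / A = 9.71 mm.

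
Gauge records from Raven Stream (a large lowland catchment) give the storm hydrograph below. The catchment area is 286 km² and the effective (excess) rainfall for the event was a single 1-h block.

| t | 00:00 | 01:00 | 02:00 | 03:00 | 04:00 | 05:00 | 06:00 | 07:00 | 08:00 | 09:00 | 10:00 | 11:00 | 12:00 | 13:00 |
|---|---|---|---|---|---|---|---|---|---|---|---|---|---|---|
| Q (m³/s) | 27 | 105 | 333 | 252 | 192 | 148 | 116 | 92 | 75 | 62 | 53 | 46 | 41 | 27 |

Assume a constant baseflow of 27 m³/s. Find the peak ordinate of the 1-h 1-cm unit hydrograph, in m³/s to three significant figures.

Direct runoff: 0.0, 78.0, 306.0, 225.0, 165.0, 121.0, 89.0, 65.0, 48.0, 35.0, 26.0, 19.0, 14.0, 0.0 m³/s; ΣQ_DR = 1191 m³/s, peak = 306.0 m³/s.
Runoff depth d = ΣQ_DR·Δt / A = 1191 × 3600 / (286 km²) = 14.99 mm.
The 1-cm UH is the DRH scaled by (10 mm)/d, so U_p = 306.0 × 10/14.99 = 204 m³/s.

U_p ≈ 204 m³/s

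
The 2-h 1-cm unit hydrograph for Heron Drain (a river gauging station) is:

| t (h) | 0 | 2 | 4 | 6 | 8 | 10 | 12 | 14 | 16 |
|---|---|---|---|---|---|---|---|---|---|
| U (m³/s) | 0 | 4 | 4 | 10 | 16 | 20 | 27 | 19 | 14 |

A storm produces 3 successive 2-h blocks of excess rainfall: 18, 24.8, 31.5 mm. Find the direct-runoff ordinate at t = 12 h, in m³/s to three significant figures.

By discrete convolution, Q_j = Σ (P_i / 10 mm) · U_{j−i}.
At t = 12 h (j=6): Q = (18/10)·27 + (24.8/10)·20 + (31.5/10)·16 = 149 m³/s.

Q ≈ 149 m³/s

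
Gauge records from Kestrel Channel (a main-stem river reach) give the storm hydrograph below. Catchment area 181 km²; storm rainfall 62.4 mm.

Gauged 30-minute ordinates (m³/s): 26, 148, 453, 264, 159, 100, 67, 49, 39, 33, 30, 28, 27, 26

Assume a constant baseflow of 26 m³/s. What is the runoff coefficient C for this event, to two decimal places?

C ≈ 0.17

ΣQ_DR = 1085 m³/s; V = ΣQ_DR·Δt = 1.953 × 10^6 m³.
Runoff depth d = V / A = 10.79 mm.
C = d / P = 10.79 / 62.4 = 0.17.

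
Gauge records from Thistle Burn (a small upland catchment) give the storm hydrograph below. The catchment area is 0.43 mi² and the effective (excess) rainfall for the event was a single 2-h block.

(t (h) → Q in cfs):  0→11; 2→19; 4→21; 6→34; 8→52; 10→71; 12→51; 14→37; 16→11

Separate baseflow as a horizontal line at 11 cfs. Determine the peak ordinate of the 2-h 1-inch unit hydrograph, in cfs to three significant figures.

Direct runoff: 0.0, 8.0, 10.0, 23.0, 41.0, 60.0, 40.0, 26.0, 0.0 cfs; ΣQ_DR = 208.0 cfs, peak = 60.0 cfs.
Runoff depth d = ΣQ_DR·Δt / A = 208.0 × 7200 / (0.43 mi²) = 1.499 in.
The 1-inch UH is the DRH scaled by (1 in)/d, so U_p = 60.0 × 1/1.499 = 40.0 cfs.

U_p ≈ 40.0 cfs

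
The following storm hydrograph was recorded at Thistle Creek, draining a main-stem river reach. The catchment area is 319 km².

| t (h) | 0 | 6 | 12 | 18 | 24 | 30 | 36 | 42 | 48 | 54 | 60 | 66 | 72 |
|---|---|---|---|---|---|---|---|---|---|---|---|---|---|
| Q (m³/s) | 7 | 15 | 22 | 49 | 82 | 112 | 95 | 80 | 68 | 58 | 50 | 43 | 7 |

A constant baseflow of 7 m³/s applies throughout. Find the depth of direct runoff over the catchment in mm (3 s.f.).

Direct runoff: 0.0, 8.0, 15.0, 42.0, 75.0, 105.0, 88.0, 73.0, 61.0, 51.0, 43.0, 36.0, 0.0 m³/s; ΣQ_DR = 597.0 m³/s.
V = ΣQ_DR · Δt = 597.0 × 21600 s = 1.290 × 10^7 m³.
Over A = 319 km², depth = V / A = 40.4 mm.

d ≈ 40.4 mm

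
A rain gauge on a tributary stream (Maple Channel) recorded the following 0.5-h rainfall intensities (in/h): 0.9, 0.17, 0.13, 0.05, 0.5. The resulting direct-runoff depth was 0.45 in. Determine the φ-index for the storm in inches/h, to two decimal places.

φ ≈ 0.25 in/h

Only the 2 blocks with intensity above φ contribute runoff: 0.9, 0.5 in/h.
Σ(I−φ)·Δt = d  ⇒  (0.9+0.5 − 2φ)·0.5 = 0.45
φ = (1.400 − 0.45/0.5) / 2 = 0.25 in/h.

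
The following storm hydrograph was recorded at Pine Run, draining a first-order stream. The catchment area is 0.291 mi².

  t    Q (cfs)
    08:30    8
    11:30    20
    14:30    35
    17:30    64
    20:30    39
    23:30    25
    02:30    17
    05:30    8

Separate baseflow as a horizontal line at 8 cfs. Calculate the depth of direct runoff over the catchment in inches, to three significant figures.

Direct runoff: 0.0, 12.0, 27.0, 56.0, 31.0, 17.0, 9.0, 0.0 cfs; ΣQ_DR = 152.0 cfs.
V = ΣQ_DR · Δt = 152.0 × 10800 s = 1.642 × 10^6 ft³.
Over A = 0.291 mi², depth = V / A = 2.43 in.

d ≈ 2.43 in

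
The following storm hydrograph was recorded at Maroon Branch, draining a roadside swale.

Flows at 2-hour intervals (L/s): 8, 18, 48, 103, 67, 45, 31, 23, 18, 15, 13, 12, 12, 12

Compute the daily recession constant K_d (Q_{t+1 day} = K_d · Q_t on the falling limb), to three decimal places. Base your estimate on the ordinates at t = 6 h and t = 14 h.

K_d ≈ 0.011

Between t = 6 h and t = 14 h the flow falls from 103 to 23 L/s over 4×2 h = 8 h.
Per-interval ratio K = (23/103)^(1/4) = 0.6874; K_d = K^(24/2) = 0.011.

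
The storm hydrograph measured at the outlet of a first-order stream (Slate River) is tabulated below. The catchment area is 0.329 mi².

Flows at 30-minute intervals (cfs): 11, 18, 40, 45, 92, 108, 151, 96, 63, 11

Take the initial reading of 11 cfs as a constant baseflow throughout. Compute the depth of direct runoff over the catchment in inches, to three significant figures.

Direct runoff: 0.0, 7.0, 29.0, 34.0, 81.0, 97.0, 140.0, 85.0, 52.0, 0.0 cfs; ΣQ_DR = 525.0 cfs.
V = ΣQ_DR · Δt = 525.0 × 1800 s = 9.450 × 10^5 ft³.
Over A = 0.329 mi², depth = V / A = 1.24 in.

d ≈ 1.24 in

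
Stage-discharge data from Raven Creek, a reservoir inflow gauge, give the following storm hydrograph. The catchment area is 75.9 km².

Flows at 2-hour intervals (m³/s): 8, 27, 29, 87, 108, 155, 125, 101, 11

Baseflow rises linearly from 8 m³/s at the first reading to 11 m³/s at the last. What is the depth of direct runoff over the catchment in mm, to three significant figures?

Direct runoff: 0.00, 18.62, 20.25, 77.88, 98.50, 145.12, 114.75, 90.38, 0.00 m³/s; ΣQ_DR = 565.5 m³/s.
V = ΣQ_DR · Δt = 565.5 × 7200 s = 4.072 × 10^6 m³.
Over A = 75.9 km², depth = V / A = 53.6 mm.

d ≈ 53.6 mm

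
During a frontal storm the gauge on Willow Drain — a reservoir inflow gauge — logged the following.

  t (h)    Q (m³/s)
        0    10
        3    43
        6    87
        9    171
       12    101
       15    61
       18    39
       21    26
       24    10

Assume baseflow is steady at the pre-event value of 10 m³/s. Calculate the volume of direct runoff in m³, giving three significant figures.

V ≈ 4.95 × 10^6 m³

Direct-runoff ordinates (Q − Q_b): 0.0, 33.0, 77.0, 161.0, 91.0, 51.0, 29.0, 16.0, 0.0 m³/s.
ΣQ_DR = 458.0 m³/s.
With Δt = 3 h = 10800 s, V = ΣQ_DR · Δt = 458.0 × 10800 = 4.95 × 10^6 m³.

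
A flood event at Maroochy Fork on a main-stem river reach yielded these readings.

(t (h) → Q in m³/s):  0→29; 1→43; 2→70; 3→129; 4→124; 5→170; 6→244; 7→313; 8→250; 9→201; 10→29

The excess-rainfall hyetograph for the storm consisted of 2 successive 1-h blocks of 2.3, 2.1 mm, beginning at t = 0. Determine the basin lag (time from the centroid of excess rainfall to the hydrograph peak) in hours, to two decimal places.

t_L ≈ 6.02 h

Centroid of excess rainfall: t_c = Σ P_i·t̄_i / ΣP_i = 0.9773 h (block centres at 0.5, 1.5 h).
Hydrograph peak occurs at t = 7 h, so basin lag t_L = 7 − 0.9773 = 6.02 h.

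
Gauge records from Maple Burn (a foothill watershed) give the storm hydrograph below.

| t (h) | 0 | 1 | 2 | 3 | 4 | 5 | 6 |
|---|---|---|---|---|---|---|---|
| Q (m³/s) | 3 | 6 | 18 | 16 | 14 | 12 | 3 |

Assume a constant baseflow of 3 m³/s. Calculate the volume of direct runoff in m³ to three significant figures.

V ≈ 1.84 × 10^5 m³

Direct-runoff ordinates (Q − Q_b): 0.0, 3.0, 15.0, 13.0, 11.0, 9.0, 0.0 m³/s.
ΣQ_DR = 51.00 m³/s.
With Δt = 1 h = 3600 s, V = ΣQ_DR · Δt = 51.00 × 3600 = 1.84 × 10^5 m³.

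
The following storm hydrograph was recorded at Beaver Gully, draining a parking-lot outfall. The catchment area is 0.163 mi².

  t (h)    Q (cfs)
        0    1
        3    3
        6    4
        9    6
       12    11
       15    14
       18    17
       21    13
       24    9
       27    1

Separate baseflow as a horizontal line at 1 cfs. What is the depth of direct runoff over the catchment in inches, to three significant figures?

d ≈ 1.97 in

Direct runoff: 0.0, 2.0, 3.0, 5.0, 10.0, 13.0, 16.0, 12.0, 8.0, 0.0 cfs; ΣQ_DR = 69.00 cfs.
V = ΣQ_DR · Δt = 69.00 × 10800 s = 7.452 × 10^5 ft³.
Over A = 0.163 mi², depth = V / A = 1.97 in.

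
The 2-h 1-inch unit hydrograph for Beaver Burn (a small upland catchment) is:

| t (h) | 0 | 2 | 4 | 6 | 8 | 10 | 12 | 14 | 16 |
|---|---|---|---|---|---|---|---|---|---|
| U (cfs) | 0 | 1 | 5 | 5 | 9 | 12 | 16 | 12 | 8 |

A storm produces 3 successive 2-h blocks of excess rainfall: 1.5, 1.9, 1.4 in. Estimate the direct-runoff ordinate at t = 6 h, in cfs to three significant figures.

Q ≈ 18.4 cfs

By discrete convolution, Q_j = Σ (P_i / 1 in) · U_{j−i}.
At t = 6 h (j=3): Q = (1.5/1)·5 + (1.9/1)·5 + (1.4/1)·1 = 18.4 cfs.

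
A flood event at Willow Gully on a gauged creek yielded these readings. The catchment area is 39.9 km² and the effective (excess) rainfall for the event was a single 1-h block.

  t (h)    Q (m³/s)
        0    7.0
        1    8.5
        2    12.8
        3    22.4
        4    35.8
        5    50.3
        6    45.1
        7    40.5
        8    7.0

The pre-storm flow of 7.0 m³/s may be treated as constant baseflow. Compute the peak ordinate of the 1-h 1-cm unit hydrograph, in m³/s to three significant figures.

Direct runoff: 0.0, 1.5, 5.8, 15.4, 28.8, 43.3, 38.1, 33.5, 0.0 m³/s; ΣQ_DR = 166.4 m³/s, peak = 43.3 m³/s.
Runoff depth d = ΣQ_DR·Δt / A = 166.4 × 3600 / (39.9 km²) = 15.01 mm.
The 1-cm UH is the DRH scaled by (10 mm)/d, so U_p = 43.3 × 10/15.01 = 28.8 m³/s.

U_p ≈ 28.8 m³/s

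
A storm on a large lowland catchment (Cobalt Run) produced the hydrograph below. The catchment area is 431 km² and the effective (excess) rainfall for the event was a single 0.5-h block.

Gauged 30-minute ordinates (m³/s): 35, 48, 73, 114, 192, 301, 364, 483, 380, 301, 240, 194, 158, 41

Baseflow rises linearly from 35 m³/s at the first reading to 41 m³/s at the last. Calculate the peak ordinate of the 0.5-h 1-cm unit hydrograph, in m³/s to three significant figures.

U_p ≈ 445 m³/s

Direct runoff: 0.00, 12.54, 37.08, 77.62, 155.15, 263.69, 326.23, 444.77, 341.31, 261.85, 200.38, 153.92, 117.46, 0.00 m³/s; ΣQ_DR = 2392 m³/s, peak = 444.77 m³/s.
Runoff depth d = ΣQ_DR·Δt / A = 2392 × 1800 / (431 km²) = 9.990 mm.
The 1-cm UH is the DRH scaled by (10 mm)/d, so U_p = 444.77 × 10/9.990 = 445 m³/s.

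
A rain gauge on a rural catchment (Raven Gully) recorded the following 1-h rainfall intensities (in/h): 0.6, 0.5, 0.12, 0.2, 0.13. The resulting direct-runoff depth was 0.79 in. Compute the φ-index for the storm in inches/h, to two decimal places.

Only the 3 blocks with intensity above φ contribute runoff: 0.6, 0.5, 0.2 in/h.
Σ(I−φ)·Δt = d  ⇒  (0.6+0.5+0.2 − 3φ)·1 = 0.79
φ = (1.300 − 0.79/1) / 3 = 0.17 in/h.

φ ≈ 0.17 in/h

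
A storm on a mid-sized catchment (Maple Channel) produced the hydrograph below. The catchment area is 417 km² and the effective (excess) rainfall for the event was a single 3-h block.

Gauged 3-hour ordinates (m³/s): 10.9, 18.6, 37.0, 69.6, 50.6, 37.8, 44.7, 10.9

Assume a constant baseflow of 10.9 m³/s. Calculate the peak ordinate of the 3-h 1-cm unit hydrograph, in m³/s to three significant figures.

Direct runoff: 0.0, 7.7, 26.1, 58.7, 39.7, 26.9, 33.8, 0.0 m³/s; ΣQ_DR = 192.9 m³/s, peak = 58.7 m³/s.
Runoff depth d = ΣQ_DR·Δt / A = 192.9 × 10800 / (417 km²) = 4.996 mm.
The 1-cm UH is the DRH scaled by (10 mm)/d, so U_p = 58.7 × 10/4.996 = 117 m³/s.

U_p ≈ 117 m³/s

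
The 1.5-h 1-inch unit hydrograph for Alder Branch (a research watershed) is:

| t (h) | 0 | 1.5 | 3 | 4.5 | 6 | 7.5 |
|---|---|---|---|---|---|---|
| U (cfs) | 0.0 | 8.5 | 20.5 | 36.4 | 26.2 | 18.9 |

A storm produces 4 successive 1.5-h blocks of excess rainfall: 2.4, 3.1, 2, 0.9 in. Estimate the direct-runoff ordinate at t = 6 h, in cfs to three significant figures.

Q ≈ 224 cfs

By discrete convolution, Q_j = Σ (P_i / 1 in) · U_{j−i}.
At t = 6 h (j=4): Q = (2.4/1)·26.2 + (3.1/1)·36.4 + (2/1)·20.5 + (0.9/1)·8.5 = 224 cfs.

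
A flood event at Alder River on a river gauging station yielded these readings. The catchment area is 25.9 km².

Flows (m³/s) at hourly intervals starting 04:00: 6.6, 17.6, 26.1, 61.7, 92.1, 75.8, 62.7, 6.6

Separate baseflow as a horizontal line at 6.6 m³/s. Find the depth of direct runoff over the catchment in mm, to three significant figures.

Direct runoff: 0.0, 11.0, 19.5, 55.1, 85.5, 69.2, 56.1, 0.0 m³/s; ΣQ_DR = 296.4 m³/s.
V = ΣQ_DR · Δt = 296.4 × 3600 s = 1.067 × 10^6 m³.
Over A = 25.9 km², depth = V / A = 41.2 mm.

d ≈ 41.2 mm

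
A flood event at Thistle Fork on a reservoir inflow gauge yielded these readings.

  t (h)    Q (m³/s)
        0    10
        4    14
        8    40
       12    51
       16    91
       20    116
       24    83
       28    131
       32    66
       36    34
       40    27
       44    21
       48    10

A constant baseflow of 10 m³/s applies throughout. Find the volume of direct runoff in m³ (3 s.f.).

V ≈ 8.12 × 10^6 m³

Direct-runoff ordinates (Q − Q_b): 0.0, 4.0, 30.0, 41.0, 81.0, 106.0, 73.0, 121.0, 56.0, 24.0, 17.0, 11.0, 0.0 m³/s.
ΣQ_DR = 564.0 m³/s.
With Δt = 4 h = 14400 s, V = ΣQ_DR · Δt = 564.0 × 14400 = 8.12 × 10^6 m³.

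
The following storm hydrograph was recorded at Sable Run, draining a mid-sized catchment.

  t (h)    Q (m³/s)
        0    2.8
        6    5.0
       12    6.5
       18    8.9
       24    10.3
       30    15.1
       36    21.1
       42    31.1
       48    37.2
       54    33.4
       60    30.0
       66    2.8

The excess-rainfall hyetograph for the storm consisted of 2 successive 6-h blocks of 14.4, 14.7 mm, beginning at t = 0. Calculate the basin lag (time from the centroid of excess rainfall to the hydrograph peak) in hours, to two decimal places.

t_L ≈ 41.97 h

Centroid of excess rainfall: t_c = Σ P_i·t̄_i / ΣP_i = 6.0309 h (block centres at 3, 9 h).
Hydrograph peak occurs at t = 48 h, so basin lag t_L = 48 − 6.0309 = 41.97 h.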